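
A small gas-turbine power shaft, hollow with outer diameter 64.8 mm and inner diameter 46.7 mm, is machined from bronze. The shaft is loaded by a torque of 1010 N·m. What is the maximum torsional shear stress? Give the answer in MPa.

J = π(d_o⁴ − d_i⁴)/32 = π(0.0648⁴ − 0.0467⁴)/32 = 1.264×10^-6 m⁴.
τ_max = T·r/J = 1010 × 0.0324 / 1.264×10^-6 = 2.589×10^7 Pa.

25.9 MPa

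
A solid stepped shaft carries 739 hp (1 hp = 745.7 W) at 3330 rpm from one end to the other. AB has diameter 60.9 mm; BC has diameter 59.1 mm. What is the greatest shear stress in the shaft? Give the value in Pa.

3.90e7 Pa

ω = 2π·3330/60 = 348.7 rad/s, so T = P/ω = 739×745.7 / 348.7 = 1580 N·m.
Under the same torque, τ_max = 16T/(πd³) is largest where d is smallest — segment BC (d = 59.1 mm).
τ_max = 16·1580/(π·(0.0591)³) = 3.899×10^7 Pa.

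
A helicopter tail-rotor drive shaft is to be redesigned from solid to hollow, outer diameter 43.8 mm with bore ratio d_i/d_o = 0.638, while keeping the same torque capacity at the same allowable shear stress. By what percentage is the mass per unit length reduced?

Equal τ_max and T ⇒ the solid shaft needs d_s³ = d_o³(1−k⁴), so d_s = 43.8·(1−0.638⁴)^(1/3) = 41.23 mm.
Area ratio A_h/A_s = d_o²(1−k²)/d_s² = (1−k²)/(1−k⁴)^(2/3) = 0.6691.
Mass saving = 1 − 0.6691 = 33.1 %.

33.1 %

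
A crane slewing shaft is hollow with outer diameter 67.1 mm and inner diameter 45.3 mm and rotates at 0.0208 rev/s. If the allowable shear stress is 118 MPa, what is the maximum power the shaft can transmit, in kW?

J = π(d_o⁴ − d_i⁴)/32 = π(0.0671⁴ − 0.0453⁴)/32 = 1.577×10^-6 m⁴.
T_max = τ_allow·J/r = 1.18×10^8 × 1.577×10^-6 / 0.0335 = 5546 N·m.
ω = 2π·0.0208 = 0.1307 rad/s, so P_max = T_max·ω = 724.8 W.

0.725 kW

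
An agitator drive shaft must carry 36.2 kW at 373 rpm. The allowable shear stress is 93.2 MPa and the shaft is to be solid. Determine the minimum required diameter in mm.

ω = 2π·373/60 = 39.06 rad/s, so T = P/ω = 36.2×10³ / 39.06 = 926.8 N·m.
For a solid shaft τ_max = 16T/(πd³), so d = (16T/(π τ_allow))^(1/3) = (16·926.8/(π·9.32×10^7))^(1/3) = 0.03700 m.

37.0 mm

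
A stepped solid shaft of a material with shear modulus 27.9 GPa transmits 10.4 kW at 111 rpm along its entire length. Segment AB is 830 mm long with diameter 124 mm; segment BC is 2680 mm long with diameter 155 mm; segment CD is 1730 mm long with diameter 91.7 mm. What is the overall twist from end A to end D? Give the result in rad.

0.0107 rad

ω = 2π·111/60 = 11.62 rad/s, so T = P/ω = 10.4×10³ / 11.62 = 894.7 N·m.
J_AB = π(0.124)⁴/32 = 2.32×10^-5 m⁴; J_BC = π(0.155)⁴/32 = 5.67×10^-5 m⁴; J_CD = π(0.0917)⁴/32 = 6.94×10^-6 m⁴.
θ = (T/G)·Σ L_i/J_i = (894.7/27.9×10⁹)·(0.830/2.32×10^-5 + 2.68/5.67×10^-5 + 1.73/6.94×10^-6) = 0.01066 rad.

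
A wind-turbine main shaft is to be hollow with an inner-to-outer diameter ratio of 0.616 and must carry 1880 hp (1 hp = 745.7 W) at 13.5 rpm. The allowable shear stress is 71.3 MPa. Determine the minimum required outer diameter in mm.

ω = 2π·13.5/60 = 1.414 rad/s, so T = P/ω = 1880×745.7 / 1.414 = 991700 N·m.
For a hollow shaft with d_i/d_o = 0.616: τ_max = 16T/(π d_o³ (1−k⁴)), so d_o = [16T/(π τ_allow (1−k⁴))]^(1/3) = [16·991700/(π·7.13×10^7·0.8560)]^(1/3) = 0.4358 m.

436 mm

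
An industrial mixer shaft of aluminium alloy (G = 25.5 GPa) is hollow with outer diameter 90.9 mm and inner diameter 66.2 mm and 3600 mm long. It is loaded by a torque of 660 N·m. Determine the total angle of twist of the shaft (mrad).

19.3 mrad

J = π(d_o⁴ − d_i⁴)/32 = π(0.0909⁴ − 0.0662⁴)/32 = 4.817×10^-6 m⁴.
θ = T·L/(G·J) = 660.0 × 3.60 / (25.5×10⁹ × 4.817×10^-6) = 0.01934 rad.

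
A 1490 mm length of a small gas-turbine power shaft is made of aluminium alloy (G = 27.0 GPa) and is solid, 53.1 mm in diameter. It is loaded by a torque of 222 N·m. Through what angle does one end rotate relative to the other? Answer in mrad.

J = πd⁴/32 = π(0.0531)⁴/32 = 7.805×10^-7 m⁴.
θ = T·L/(G·J) = 222.0 × 1.49 / (27.0×10⁹ × 7.805×10^-7) = 0.01570 rad.

15.7 mrad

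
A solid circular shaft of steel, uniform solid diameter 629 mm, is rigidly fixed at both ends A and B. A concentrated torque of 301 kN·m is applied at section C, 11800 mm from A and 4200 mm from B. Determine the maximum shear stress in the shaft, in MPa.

With uniform GJ and both ends fixed, compatibility θ_AC = θ_CB gives T_A·a = T_B·b, together with T_A + T_B = T₀.
T_A = T₀·b/(a+b) = 301000·4200/16000 = 79010 N·m; T_B = 222000 N·m.
τ in each portion: τ_AC = 1.62×10^6 Pa, τ_CB = 4.54×10^6 Pa; maximum is in CB.
τ_max = T_CB·r/J = 222000·0.315/0.0154 = 4.543×10^6 Pa.

4.54 MPa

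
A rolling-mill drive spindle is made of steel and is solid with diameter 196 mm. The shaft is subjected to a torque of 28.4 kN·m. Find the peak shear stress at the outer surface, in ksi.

J = πd⁴/32 = π(0.196)⁴/32 = 1.449×10^-4 m⁴.
τ_max = T·r/J = 28400 × 0.0980 / 1.449×10^-4 = 1.921×10^7 Pa.

2.79 ksi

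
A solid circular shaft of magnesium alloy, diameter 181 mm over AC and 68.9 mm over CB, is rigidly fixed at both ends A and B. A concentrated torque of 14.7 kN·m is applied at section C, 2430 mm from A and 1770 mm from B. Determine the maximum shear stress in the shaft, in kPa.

12300 kPa

Compatibility: T_A·a/J_AC = T_B·b/J_CB with T_A + T_B = T₀.
J_AC = 1.05×10^-4 m⁴, J_CB = 2.21×10^-6 m⁴, so T_A = T₀·(J_AC/a)/((J_AC/a)+(J_CB/b)) = 14290 N·m, T_B = 411.9 N·m.
τ in each portion: τ_AC = 1.23×10^7 Pa, τ_CB = 6.41×10^6 Pa; maximum is in AC.
τ_max = T_AC·r/J = 14290·0.0905/1.05×10^-4 = 1.227×10^7 Pa.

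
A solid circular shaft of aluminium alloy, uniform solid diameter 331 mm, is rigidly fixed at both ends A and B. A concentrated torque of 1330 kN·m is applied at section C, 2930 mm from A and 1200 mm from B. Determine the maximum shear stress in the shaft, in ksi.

With uniform GJ and both ends fixed, compatibility θ_AC = θ_CB gives T_A·a = T_B·b, together with T_A + T_B = T₀.
T_A = T₀·b/(a+b) = 1.330e6·1200/4130 = 386400 N·m; T_B = 943600 N·m.
τ in each portion: τ_AC = 5.43×10^7 Pa, τ_CB = 1.33×10^8 Pa; maximum is in CB.
τ_max = T_CB·r/J = 943600·0.166/1.18×10^-3 = 1.325×10^8 Pa.

19.2 ksi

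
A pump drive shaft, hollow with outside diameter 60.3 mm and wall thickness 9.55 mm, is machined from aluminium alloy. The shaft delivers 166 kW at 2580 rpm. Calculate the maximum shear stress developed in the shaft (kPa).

18200 kPa

ω = 2π·2580/60 = 270.2 rad/s, so T = P/ω = 166×10³ / 270.2 = 614.4 N·m.
J = π(d_o⁴ − d_i⁴)/32 = π(0.0603⁴ − 0.0412⁴)/32 = 1.015×10^-6 m⁴.
τ_max = T·r/J = 614.4 × 0.0301 / 1.015×10^-6 = 1.825×10^7 Pa.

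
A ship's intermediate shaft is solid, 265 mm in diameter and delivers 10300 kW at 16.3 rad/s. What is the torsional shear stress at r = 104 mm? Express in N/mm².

ω = 16.3 rad/s, so T = P/ω = 10300×10³ / 16.30 = 631900 N·m.
J = πd⁴/32 = π(0.265)⁴/32 = 4.842×10^-4 m⁴.
Shear stress varies linearly with radius: τ = T·r/J = 631900 × 0.104 / 4.842×10^-4 = 1.357×10^8 Pa.

136 N/mm²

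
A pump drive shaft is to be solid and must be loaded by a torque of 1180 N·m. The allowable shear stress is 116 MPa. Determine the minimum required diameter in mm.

For a solid shaft τ_max = 16T/(πd³), so d = (16T/(π τ_allow))^(1/3) = (16·1180/(π·1.16×10^8))^(1/3) = 0.03728 m.

37.3 mm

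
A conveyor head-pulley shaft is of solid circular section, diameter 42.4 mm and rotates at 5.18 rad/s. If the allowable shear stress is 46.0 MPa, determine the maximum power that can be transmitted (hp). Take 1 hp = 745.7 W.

4.78 hp

J = πd⁴/32 = π(0.0424)⁴/32 = 3.173×10^-7 m⁴.
T_max = τ_allow·J/r = 4.60×10^7 × 3.173×10^-7 / 0.0212 = 688.5 N·m.
ω = 5.18 rad/s, so P_max = T_max·ω = 3566 W.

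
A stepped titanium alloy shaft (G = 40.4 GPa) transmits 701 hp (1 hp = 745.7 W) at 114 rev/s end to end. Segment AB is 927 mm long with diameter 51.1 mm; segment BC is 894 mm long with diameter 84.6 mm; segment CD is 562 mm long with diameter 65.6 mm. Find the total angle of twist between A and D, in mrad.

ω = 2π·114 = 716.3 rad/s, so T = P/ω = 701×745.7 / 716.3 = 729.8 N·m.
J_AB = π(0.0511)⁴/32 = 6.69×10^-7 m⁴; J_BC = π(0.0846)⁴/32 = 5.03×10^-6 m⁴; J_CD = π(0.0656)⁴/32 = 1.82×10^-6 m⁴.
θ = (T/G)·Σ L_i/J_i = (729.8/40.4×10⁹)·(0.927/6.69×10^-7 + 0.894/5.03×10^-6 + 0.562/1.82×10^-6) = 0.03381 rad.

33.8 mrad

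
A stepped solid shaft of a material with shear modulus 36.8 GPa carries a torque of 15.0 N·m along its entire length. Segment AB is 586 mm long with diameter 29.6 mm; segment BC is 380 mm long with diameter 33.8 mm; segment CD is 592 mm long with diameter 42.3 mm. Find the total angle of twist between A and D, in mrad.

5.15 mrad

J_AB = π(0.0296)⁴/32 = 7.54×10^-8 m⁴; J_BC = π(0.0338)⁴/32 = 1.28×10^-7 m⁴; J_CD = π(0.0423)⁴/32 = 3.14×10^-7 m⁴.
θ = (T/G)·Σ L_i/J_i = (15.00/36.8×10⁹)·(0.586/7.54×10^-8 + 0.380/1.28×10^-7 + 0.592/3.14×10^-7) = 5.146×10^-3 rad.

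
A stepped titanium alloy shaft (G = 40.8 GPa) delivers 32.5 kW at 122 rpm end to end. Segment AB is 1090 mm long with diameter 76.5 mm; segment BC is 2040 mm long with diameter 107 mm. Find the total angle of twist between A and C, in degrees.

1.72°

ω = 2π·122/60 = 12.78 rad/s, so T = P/ω = 32.5×10³ / 12.78 = 2544 N·m.
J_AB = π(0.0765)⁴/32 = 3.36×10^-6 m⁴; J_BC = π(0.107)⁴/32 = 1.29×10^-5 m⁴.
θ = (T/G)·Σ L_i/J_i = (2544/40.8×10⁹)·(1.09/3.36×10^-6 + 2.04/1.29×10^-5) = 0.03010 rad.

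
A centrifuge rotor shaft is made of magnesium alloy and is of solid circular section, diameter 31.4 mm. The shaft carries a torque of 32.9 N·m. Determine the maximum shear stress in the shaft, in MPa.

J = πd⁴/32 = π(0.0314)⁴/32 = 9.544×10^-8 m⁴.
τ_max = T·r/J = 32.90 × 0.0157 / 9.544×10^-8 = 5.412×10^6 Pa.

5.41 MPa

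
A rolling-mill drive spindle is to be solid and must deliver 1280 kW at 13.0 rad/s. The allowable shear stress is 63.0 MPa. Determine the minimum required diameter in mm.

200 mm

ω = 13.0 rad/s, so T = P/ω = 1280×10³ / 13.00 = 98460 N·m.
For a solid shaft τ_max = 16T/(πd³), so d = (16T/(π τ_allow))^(1/3) = (16·98460/(π·6.30×10^7))^(1/3) = 0.1997 m.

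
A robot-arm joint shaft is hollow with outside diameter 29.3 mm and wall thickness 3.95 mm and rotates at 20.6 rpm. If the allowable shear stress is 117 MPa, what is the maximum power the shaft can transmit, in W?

892 W

J = π(d_o⁴ − d_i⁴)/32 = π(0.0293⁴ − 0.0214⁴)/32 = 5.177×10^-8 m⁴.
T_max = τ_allow·J/r = 1.17×10^8 × 5.177×10^-8 / 0.0146 = 413.4 N·m.
ω = 2π·20.6/60 = 2.157 rad/s, so P_max = T_max·ω = 891.8 W.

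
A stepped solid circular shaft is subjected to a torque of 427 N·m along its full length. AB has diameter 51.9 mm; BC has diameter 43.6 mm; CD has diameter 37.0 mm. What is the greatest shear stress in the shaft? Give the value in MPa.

Under the same torque, τ_max = 16T/(πd³) is largest where d is smallest — segment CD (d = 37.0 mm).
τ_max = 16·427.0/(π·(0.0370)³) = 4.293×10^7 Pa.

42.9 MPa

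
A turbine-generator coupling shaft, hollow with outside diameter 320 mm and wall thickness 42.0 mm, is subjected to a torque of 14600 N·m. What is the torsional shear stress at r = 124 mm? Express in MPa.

J = π(d_o⁴ − d_i⁴)/32 = π(0.320⁴ − 0.236⁴)/32 = 7.249×10^-4 m⁴.
Shear stress varies linearly with radius: τ = T·r/J = 14600 × 0.124 / 7.249×10^-4 = 2.497×10^6 Pa.

2.50 MPa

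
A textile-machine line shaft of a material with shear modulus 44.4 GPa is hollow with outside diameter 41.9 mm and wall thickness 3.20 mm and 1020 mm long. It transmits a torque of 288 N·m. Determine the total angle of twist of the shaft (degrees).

2.58°

J = π(d_o⁴ − d_i⁴)/32 = π(0.0419⁴ − 0.0355⁴)/32 = 1.467×10^-7 m⁴.
θ = T·L/(G·J) = 288.0 × 1.02 / (44.4×10⁹ × 1.467×10^-7) = 0.04511 rad.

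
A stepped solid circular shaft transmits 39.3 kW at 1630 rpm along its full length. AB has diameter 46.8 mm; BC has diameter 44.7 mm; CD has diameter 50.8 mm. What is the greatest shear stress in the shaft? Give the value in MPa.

ω = 2π·1630/60 = 170.7 rad/s, so T = P/ω = 39.3×10³ / 170.7 = 230.2 N·m.
Under the same torque, τ_max = 16T/(πd³) is largest where d is smallest — segment BC (d = 44.7 mm).
τ_max = 16·230.2/(π·(0.0447)³) = 1.313×10^7 Pa.

13.1 MPa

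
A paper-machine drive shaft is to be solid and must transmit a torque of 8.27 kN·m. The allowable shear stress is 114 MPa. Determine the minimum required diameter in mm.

For a solid shaft τ_max = 16T/(πd³), so d = (16T/(π τ_allow))^(1/3) = (16·8270/(π·1.14×10^8))^(1/3) = 0.07176 m.

71.8 mm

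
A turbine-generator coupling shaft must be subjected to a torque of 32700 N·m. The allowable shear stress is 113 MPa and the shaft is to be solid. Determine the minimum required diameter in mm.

For a solid shaft τ_max = 16T/(πd³), so d = (16T/(π τ_allow))^(1/3) = (16·32700/(π·1.13×10^8))^(1/3) = 0.1138 m.

114 mm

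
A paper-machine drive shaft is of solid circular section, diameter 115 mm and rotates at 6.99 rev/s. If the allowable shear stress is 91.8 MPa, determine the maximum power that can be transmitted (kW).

1200 kW

J = πd⁴/32 = π(0.115)⁴/32 = 1.717×10^-5 m⁴.
T_max = τ_allow·J/r = 9.18×10^7 × 1.717×10^-5 / 0.0575 = 27410 N·m.
ω = 2π·6.99 = 43.92 rad/s, so P_max = T_max·ω = 1.204×10^6 W.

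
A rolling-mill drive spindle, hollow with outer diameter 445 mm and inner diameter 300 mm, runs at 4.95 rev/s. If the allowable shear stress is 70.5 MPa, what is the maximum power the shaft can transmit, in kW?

J = π(d_o⁴ − d_i⁴)/32 = π(0.445⁴ − 0.300⁴)/32 = 3.055×10^-3 m⁴.
T_max = τ_allow·J/r = 7.05×10^7 × 3.055×10^-3 / 0.223 = 967900 N·m.
ω = 2π·4.95 = 31.10 rad/s, so P_max = T_max·ω = 3.010×10^7 W.

30100 kW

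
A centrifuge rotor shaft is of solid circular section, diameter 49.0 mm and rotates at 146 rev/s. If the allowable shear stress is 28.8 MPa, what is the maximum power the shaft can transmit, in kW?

610 kW

J = πd⁴/32 = π(0.0490)⁴/32 = 5.660×10^-7 m⁴.
T_max = τ_allow·J/r = 2.88×10^7 × 5.660×10^-7 / 0.0245 = 665.3 N·m.
ω = 2π·146 = 917.3 rad/s, so P_max = T_max·ω = 6.103×10^5 W.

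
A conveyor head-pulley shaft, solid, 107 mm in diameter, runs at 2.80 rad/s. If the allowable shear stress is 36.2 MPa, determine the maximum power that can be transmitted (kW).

24.4 kW

J = πd⁴/32 = π(0.107)⁴/32 = 1.287×10^-5 m⁴.
T_max = τ_allow·J/r = 3.62×10^7 × 1.287×10^-5 / 0.0535 = 8707 N·m.
ω = 2.80 rad/s, so P_max = T_max·ω = 2.438×10^4 W.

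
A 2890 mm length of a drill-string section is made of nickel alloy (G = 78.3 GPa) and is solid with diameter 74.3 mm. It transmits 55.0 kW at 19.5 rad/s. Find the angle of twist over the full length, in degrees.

1.99°

ω = 19.5 rad/s, so T = P/ω = 55.0×10³ / 19.50 = 2821 N·m.
J = πd⁴/32 = π(0.0743)⁴/32 = 2.992×10^-6 m⁴.
θ = T·L/(G·J) = 2821 × 2.89 / (78.3×10⁹ × 2.992×10^-6) = 0.03479 rad.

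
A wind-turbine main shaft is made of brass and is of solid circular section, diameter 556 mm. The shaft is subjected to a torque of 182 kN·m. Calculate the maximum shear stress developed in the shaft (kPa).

5390 kPa

J = πd⁴/32 = π(0.556)⁴/32 = 9.382×10^-3 m⁴.
τ_max = T·r/J = 182000 × 0.278 / 9.382×10^-3 = 5.393×10^6 Pa.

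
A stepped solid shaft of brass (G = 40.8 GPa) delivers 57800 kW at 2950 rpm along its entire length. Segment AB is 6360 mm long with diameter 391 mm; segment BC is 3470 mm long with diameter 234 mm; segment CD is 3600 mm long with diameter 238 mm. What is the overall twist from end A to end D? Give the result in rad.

ω = 2π·2950/60 = 308.9 rad/s, so T = P/ω = 57800×10³ / 308.9 = 187100 N·m.
J_AB = π(0.391)⁴/32 = 2.29×10^-3 m⁴; J_BC = π(0.234)⁴/32 = 2.94×10^-4 m⁴; J_CD = π(0.238)⁴/32 = 3.15×10^-4 m⁴.
θ = (T/G)·Σ L_i/J_i = (187100/40.8×10⁹)·(6.36/2.29×10^-3 + 3.47/2.94×10^-4 + 3.60/3.15×10^-4) = 0.1192 rad.

0.119 rad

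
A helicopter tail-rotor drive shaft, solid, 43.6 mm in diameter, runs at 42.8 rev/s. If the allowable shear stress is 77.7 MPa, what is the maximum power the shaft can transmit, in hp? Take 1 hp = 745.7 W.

J = πd⁴/32 = π(0.0436)⁴/32 = 3.548×10^-7 m⁴.
T_max = τ_allow·J/r = 7.77×10^7 × 3.548×10^-7 / 0.0218 = 1264 N·m.
ω = 2π·42.8 = 268.9 rad/s, so P_max = T_max·ω = 3.400×10^5 W.

456 hp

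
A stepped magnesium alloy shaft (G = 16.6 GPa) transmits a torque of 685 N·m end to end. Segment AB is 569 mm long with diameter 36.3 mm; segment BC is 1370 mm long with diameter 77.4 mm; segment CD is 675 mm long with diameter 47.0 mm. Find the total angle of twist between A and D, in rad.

J_AB = π(0.0363)⁴/32 = 1.70×10^-7 m⁴; J_BC = π(0.0774)⁴/32 = 3.52×10^-6 m⁴; J_CD = π(0.0470)⁴/32 = 4.79×10^-7 m⁴.
θ = (T/G)·Σ L_i/J_i = (685.0/16.6×10⁹)·(0.569/1.70×10^-7 + 1.37/3.52×10^-6 + 0.675/4.79×10^-7) = 0.2119 rad.

0.212 rad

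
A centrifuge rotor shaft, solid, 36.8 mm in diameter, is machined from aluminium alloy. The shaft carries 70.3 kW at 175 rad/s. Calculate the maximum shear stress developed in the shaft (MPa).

41.1 MPa

ω = 175 rad/s, so T = P/ω = 70.3×10³ / 175.0 = 401.7 N·m.
J = πd⁴/32 = π(0.0368)⁴/32 = 1.800×10^-7 m⁴.
τ_max = T·r/J = 401.7 × 0.0184 / 1.800×10^-7 = 4.105×10^7 Pa.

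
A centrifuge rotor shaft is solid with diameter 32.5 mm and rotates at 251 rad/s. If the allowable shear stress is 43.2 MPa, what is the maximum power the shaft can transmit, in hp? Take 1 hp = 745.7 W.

J = πd⁴/32 = π(0.0325)⁴/32 = 1.095×10^-7 m⁴.
T_max = τ_allow·J/r = 4.32×10^7 × 1.095×10^-7 / 0.0163 = 291.2 N·m.
ω = 251 rad/s, so P_max = T_max·ω = 7.309×10^4 W.

98.0 hp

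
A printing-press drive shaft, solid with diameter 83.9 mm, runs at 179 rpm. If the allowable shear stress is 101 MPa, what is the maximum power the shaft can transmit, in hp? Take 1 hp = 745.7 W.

294 hp

J = πd⁴/32 = π(0.0839)⁴/32 = 4.865×10^-6 m⁴.
T_max = τ_allow·J/r = 1.01×10^8 × 4.865×10^-6 / 0.0420 = 11710 N·m.
ω = 2π·179/60 = 18.74 rad/s, so P_max = T_max·ω = 2.195×10^5 W.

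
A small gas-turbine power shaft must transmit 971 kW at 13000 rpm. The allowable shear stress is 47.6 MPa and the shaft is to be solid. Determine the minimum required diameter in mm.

ω = 2π·13000/60 = 1361 rad/s, so T = P/ω = 971×10³ / 1361 = 713.3 N·m.
For a solid shaft τ_max = 16T/(πd³), so d = (16T/(π τ_allow))^(1/3) = (16·713.3/(π·4.76×10^7))^(1/3) = 0.04242 m.

42.4 mm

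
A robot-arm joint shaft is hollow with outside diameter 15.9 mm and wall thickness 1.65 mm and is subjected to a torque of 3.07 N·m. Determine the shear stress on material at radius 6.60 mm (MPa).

5.33 MPa

J = π(d_o⁴ − d_i⁴)/32 = π(0.0159⁴ − 0.0126⁴)/32 = 3.800×10^-9 m⁴.
Shear stress varies linearly with radius: τ = T·r/J = 3.070 × 0.00660 / 3.800×10^-9 = 5.332×10^6 Pa.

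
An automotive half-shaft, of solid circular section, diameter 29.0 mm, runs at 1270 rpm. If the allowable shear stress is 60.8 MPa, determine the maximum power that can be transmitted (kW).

J = πd⁴/32 = π(0.0290)⁴/32 = 6.944×10^-8 m⁴.
T_max = τ_allow·J/r = 6.08×10^7 × 6.944×10^-8 / 0.0145 = 291.2 N·m.
ω = 2π·1270/60 = 133.0 rad/s, so P_max = T_max·ω = 3.872×10^4 W.

38.7 kW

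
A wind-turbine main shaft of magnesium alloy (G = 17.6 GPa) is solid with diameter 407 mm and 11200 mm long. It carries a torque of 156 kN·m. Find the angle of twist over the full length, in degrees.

2.11°

J = πd⁴/32 = π(0.407)⁴/32 = 2.694×10^-3 m⁴.
θ = T·L/(G·J) = 156000 × 11.2 / (17.6×10⁹ × 2.694×10^-3) = 0.03685 rad.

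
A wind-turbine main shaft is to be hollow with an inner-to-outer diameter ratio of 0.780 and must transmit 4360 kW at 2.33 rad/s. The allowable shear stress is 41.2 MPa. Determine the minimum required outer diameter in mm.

716 mm

ω = 2.33 rad/s, so T = P/ω = 4360×10³ / 2.330 = 1.871e6 N·m.
For a hollow shaft with d_i/d_o = 0.780: τ_max = 16T/(π d_o³ (1−k⁴)), so d_o = [16T/(π τ_allow (1−k⁴))]^(1/3) = [16·1.871e6/(π·4.12×10^7·0.6298)]^(1/3) = 0.7161 m.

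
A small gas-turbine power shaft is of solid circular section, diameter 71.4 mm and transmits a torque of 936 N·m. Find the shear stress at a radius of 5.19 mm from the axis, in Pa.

J = πd⁴/32 = π(0.0714)⁴/32 = 2.551×10^-6 m⁴.
Shear stress varies linearly with radius: τ = T·r/J = 936.0 × 0.00519 / 2.551×10^-6 = 1.904×10^6 Pa.

1.90e6 Pa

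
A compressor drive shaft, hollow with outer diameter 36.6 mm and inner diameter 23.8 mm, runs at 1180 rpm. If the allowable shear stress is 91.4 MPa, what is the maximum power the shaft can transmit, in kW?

J = π(d_o⁴ − d_i⁴)/32 = π(0.0366⁴ − 0.0238⁴)/32 = 1.447×10^-7 m⁴.
T_max = τ_allow·J/r = 9.14×10^7 × 1.447×10^-7 / 0.0183 = 722.5 N·m.
ω = 2π·1180/60 = 123.6 rad/s, so P_max = T_max·ω = 8.928×10^4 W.

89.3 kW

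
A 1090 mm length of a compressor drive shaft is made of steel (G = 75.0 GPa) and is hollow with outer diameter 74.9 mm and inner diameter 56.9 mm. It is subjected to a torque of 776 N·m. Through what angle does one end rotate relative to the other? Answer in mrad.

J = π(d_o⁴ − d_i⁴)/32 = π(0.0749⁴ − 0.0569⁴)/32 = 2.061×10^-6 m⁴.
θ = T·L/(G·J) = 776.0 × 1.09 / (75.0×10⁹ × 2.061×10^-6) = 5.473×10^-3 rad.

5.47 mrad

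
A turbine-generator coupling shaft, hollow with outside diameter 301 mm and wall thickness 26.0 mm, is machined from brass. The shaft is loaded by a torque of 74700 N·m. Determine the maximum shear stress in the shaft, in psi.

J = π(d_o⁴ − d_i⁴)/32 = π(0.301⁴ − 0.249⁴)/32 = 4.285×10^-4 m⁴.
τ_max = T·r/J = 74700 × 0.150 / 4.285×10^-4 = 2.624×10^7 Pa.

3810 psi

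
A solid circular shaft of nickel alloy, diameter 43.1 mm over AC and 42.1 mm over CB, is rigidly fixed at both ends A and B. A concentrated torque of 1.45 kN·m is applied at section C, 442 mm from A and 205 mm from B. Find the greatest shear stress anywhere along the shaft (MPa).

Compatibility: T_A·a/J_AC = T_B·b/J_CB with T_A + T_B = T₀.
J_AC = 3.39×10^-7 m⁴, J_CB = 3.08×10^-7 m⁴, so T_A = T₀·(J_AC/a)/((J_AC/a)+(J_CB/b)) = 489.4 N·m, T_B = 960.6 N·m.
τ in each portion: τ_AC = 3.11×10^7 Pa, τ_CB = 6.56×10^7 Pa; maximum is in CB.
τ_max = T_CB·r/J = 960.6·0.0210/3.08×10^-7 = 6.556×10^7 Pa.

65.6 MPa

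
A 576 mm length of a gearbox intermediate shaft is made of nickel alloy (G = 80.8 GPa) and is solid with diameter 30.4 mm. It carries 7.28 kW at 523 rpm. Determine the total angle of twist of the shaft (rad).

ω = 2π·523/60 = 54.77 rad/s, so T = P/ω = 7.28×10³ / 54.77 = 132.9 N·m.
J = πd⁴/32 = π(0.0304)⁴/32 = 8.385×10^-8 m⁴.
θ = T·L/(G·J) = 132.9 × 0.576 / (80.8×10⁹ × 8.385×10^-8) = 0.01130 rad.

0.0113 rad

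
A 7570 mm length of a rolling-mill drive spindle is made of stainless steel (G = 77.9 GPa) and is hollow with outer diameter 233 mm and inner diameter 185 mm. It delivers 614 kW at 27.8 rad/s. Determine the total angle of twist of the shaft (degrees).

0.705°

ω = 27.8 rad/s, so T = P/ω = 614×10³ / 27.80 = 22090 N·m.
J = π(d_o⁴ − d_i⁴)/32 = π(0.233⁴ − 0.185⁴)/32 = 1.744×10^-4 m⁴.
θ = T·L/(G·J) = 22090 × 7.57 / (77.9×10⁹ × 1.744×10^-4) = 0.01231 rad.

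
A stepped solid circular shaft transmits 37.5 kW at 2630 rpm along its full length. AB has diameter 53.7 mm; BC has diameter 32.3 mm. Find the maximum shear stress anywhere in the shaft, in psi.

ω = 2π·2630/60 = 275.4 rad/s, so T = P/ω = 37.5×10³ / 275.4 = 136.2 N·m.
Under the same torque, τ_max = 16T/(πd³) is largest where d is smallest — segment BC (d = 32.3 mm).
τ_max = 16·136.2/(π·(0.0323)³) = 2.058×10^7 Pa.

2980 psi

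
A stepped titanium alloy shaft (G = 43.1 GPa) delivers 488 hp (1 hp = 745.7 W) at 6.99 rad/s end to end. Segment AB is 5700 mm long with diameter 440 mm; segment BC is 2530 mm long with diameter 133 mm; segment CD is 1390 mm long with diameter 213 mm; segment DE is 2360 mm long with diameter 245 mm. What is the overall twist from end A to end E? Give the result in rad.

0.118 rad

ω = 6.99 rad/s, so T = P/ω = 488×745.7 / 6.990 = 52060 N·m.
J_AB = π(0.440)⁴/32 = 3.68×10^-3 m⁴; J_BC = π(0.133)⁴/32 = 3.07×10^-5 m⁴; J_CD = π(0.213)⁴/32 = 2.02×10^-4 m⁴; J_DE = π(0.245)⁴/32 = 3.54×10^-4 m⁴.
θ = (T/G)·Σ L_i/J_i = (52060/43.1×10⁹)·(5.70/3.68×10^-3 + 2.53/3.07×10^-5 + 1.39/2.02×10^-4 + 2.36/3.54×10^-4) = 0.1177 rad.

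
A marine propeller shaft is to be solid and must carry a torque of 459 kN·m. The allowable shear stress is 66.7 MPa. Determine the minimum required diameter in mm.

327 mm

For a solid shaft τ_max = 16T/(πd³), so d = (16T/(π τ_allow))^(1/3) = (16·459000/(π·6.67×10^7))^(1/3) = 0.3273 m.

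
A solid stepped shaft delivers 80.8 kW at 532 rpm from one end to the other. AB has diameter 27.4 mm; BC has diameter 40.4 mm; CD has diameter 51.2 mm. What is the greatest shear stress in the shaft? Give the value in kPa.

359000 kPa

ω = 2π·532/60 = 55.71 rad/s, so T = P/ω = 80.8×10³ / 55.71 = 1450 N·m.
Under the same torque, τ_max = 16T/(πd³) is largest where d is smallest — segment AB (d = 27.4 mm).
τ_max = 16·1450/(π·(0.0274)³) = 3.591×10^8 Pa.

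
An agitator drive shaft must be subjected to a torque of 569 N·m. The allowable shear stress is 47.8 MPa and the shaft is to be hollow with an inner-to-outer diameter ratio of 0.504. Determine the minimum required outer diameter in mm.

For a hollow shaft with d_i/d_o = 0.504: τ_max = 16T/(π d_o³ (1−k⁴)), so d_o = [16T/(π τ_allow (1−k⁴))]^(1/3) = [16·569.0/(π·4.78×10^7·0.9355)]^(1/3) = 0.04017 m.

40.2 mm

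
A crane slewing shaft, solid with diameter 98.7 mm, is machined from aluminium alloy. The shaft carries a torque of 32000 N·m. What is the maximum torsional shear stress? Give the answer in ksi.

24.6 ksi

J = πd⁴/32 = π(0.0987)⁴/32 = 9.317×10^-6 m⁴.
τ_max = T·r/J = 32000 × 0.0493 / 9.317×10^-6 = 1.695×10^8 Pa.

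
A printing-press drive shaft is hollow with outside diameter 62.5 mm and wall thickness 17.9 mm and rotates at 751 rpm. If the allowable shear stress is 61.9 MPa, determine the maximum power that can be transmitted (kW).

J = π(d_o⁴ − d_i⁴)/32 = π(0.0625⁴ − 0.0267⁴)/32 = 1.448×10^-6 m⁴.
T_max = τ_allow·J/r = 6.19×10^7 × 1.448×10^-6 / 0.0312 = 2868 N·m.
ω = 2π·751/60 = 78.64 rad/s, so P_max = T_max·ω = 2.256×10^5 W.

226 kW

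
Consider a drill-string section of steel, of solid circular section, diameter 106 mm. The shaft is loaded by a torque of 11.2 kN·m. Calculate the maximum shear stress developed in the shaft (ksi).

J = πd⁴/32 = π(0.106)⁴/32 = 1.239×10^-5 m⁴.
τ_max = T·r/J = 11200 × 0.0530 / 1.239×10^-5 = 4.789×10^7 Pa.

6.95 ksi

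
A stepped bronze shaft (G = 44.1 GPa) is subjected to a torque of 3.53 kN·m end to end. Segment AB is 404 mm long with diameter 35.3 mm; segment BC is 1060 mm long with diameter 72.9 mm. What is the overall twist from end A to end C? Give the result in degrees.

J_AB = π(0.0353)⁴/32 = 1.52×10^-7 m⁴; J_BC = π(0.0729)⁴/32 = 2.77×10^-6 m⁴.
θ = (T/G)·Σ L_i/J_i = (3530/44.1×10⁹)·(0.404/1.52×10^-7 + 1.06/2.77×10^-6) = 0.2427 rad.

13.9°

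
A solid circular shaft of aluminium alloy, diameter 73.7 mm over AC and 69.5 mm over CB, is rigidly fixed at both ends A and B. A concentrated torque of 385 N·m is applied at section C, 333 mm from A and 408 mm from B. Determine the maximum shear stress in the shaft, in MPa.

Compatibility: T_A·a/J_AC = T_B·b/J_CB with T_A + T_B = T₀.
J_AC = 2.90×10^-6 m⁴, J_CB = 2.29×10^-6 m⁴, so T_A = T₀·(J_AC/a)/((J_AC/a)+(J_CB/b)) = 234.0 N·m, T_B = 151.0 N·m.
τ in each portion: τ_AC = 2.98×10^6 Pa, τ_CB = 2.29×10^6 Pa; maximum is in AC.
τ_max = T_AC·r/J = 234.0·0.0369/2.90×10^-6 = 2.977×10^6 Pa.

2.98 MPa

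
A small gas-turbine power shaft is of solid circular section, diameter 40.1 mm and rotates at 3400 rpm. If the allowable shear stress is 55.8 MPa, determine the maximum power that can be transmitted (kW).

252 kW

J = πd⁴/32 = π(0.0401)⁴/32 = 2.539×10^-7 m⁴.
T_max = τ_allow·J/r = 5.58×10^7 × 2.539×10^-7 / 0.0201 = 706.5 N·m.
ω = 2π·3400/60 = 356.0 rad/s, so P_max = T_max·ω = 2.515×10^5 W.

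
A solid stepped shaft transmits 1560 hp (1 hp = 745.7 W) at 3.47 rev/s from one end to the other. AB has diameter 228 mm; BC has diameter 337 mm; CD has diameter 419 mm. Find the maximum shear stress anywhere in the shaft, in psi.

ω = 2π·3.47 = 21.80 rad/s, so T = P/ω = 1560×745.7 / 21.80 = 53360 N·m.
Under the same torque, τ_max = 16T/(πd³) is largest where d is smallest — segment AB (d = 228 mm).
τ_max = 16·53360/(π·(0.228)³) = 2.293×10^7 Pa.

3330 psi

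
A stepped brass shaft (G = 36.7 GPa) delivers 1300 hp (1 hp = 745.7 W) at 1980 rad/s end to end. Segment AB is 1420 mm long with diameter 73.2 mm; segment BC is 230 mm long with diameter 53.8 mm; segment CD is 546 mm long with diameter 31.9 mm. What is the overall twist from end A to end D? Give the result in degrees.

ω = 1980 rad/s, so T = P/ω = 1300×745.7 / 1980 = 489.6 N·m.
J_AB = π(0.0732)⁴/32 = 2.82×10^-6 m⁴; J_BC = π(0.0538)⁴/32 = 8.22×10^-7 m⁴; J_CD = π(0.0319)⁴/32 = 1.02×10^-7 m⁴.
θ = (T/G)·Σ L_i/J_i = (489.6/36.7×10⁹)·(1.42/2.82×10^-6 + 0.230/8.22×10^-7 + 0.546/1.02×10^-7) = 0.08210 rad.

4.70°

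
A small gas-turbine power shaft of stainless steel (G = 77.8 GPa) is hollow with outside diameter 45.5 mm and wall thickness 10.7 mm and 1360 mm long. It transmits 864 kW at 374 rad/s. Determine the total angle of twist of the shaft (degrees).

5.97°

ω = 374 rad/s, so T = P/ω = 864×10³ / 374.0 = 2310 N·m.
J = π(d_o⁴ − d_i⁴)/32 = π(0.0455⁴ − 0.0241⁴)/32 = 3.877×10^-7 m⁴.
θ = T·L/(G·J) = 2310 × 1.36 / (77.8×10⁹ × 3.877×10^-7) = 0.1042 rad.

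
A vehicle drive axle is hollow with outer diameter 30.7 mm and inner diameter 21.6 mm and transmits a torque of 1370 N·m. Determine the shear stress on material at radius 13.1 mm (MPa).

J = π(d_o⁴ − d_i⁴)/32 = π(0.0307⁴ − 0.0216⁴)/32 = 6.584×10^-8 m⁴.
Shear stress varies linearly with radius: τ = T·r/J = 1370 × 0.0131 / 6.584×10^-8 = 2.726×10^8 Pa.

273 MPa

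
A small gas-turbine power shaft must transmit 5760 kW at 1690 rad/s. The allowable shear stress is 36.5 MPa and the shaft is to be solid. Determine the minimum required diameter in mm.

ω = 1690 rad/s, so T = P/ω = 5760×10³ / 1690 = 3408 N·m.
For a solid shaft τ_max = 16T/(πd³), so d = (16T/(π τ_allow))^(1/3) = (16·3408/(π·3.65×10^7))^(1/3) = 0.07806 m.

78.1 mm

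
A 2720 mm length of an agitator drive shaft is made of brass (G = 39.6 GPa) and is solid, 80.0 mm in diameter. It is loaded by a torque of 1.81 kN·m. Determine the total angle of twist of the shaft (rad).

J = πd⁴/32 = π(0.0800)⁴/32 = 4.021×10^-6 m⁴.
θ = T·L/(G·J) = 1810 × 2.72 / (39.6×10⁹ × 4.021×10^-6) = 0.03092 rad.

0.0309 rad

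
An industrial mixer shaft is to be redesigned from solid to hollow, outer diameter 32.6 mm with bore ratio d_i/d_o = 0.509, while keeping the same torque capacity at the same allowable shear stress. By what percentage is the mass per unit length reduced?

Equal τ_max and T ⇒ the solid shaft needs d_s³ = d_o³(1−k⁴), so d_s = 32.6·(1−0.509⁴)^(1/3) = 31.85 mm.
Area ratio A_h/A_s = d_o²(1−k²)/d_s² = (1−k²)/(1−k⁴)^(2/3) = 0.7760.
Mass saving = 1 − 0.7760 = 22.4 %.

22.4 %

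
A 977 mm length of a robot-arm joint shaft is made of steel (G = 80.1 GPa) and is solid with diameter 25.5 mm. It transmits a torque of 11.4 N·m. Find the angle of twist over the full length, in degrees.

J = πd⁴/32 = π(0.0255)⁴/32 = 4.151×10^-8 m⁴.
θ = T·L/(G·J) = 11.40 × 0.977 / (80.1×10⁹ × 4.151×10^-8) = 3.350×10^-3 rad.

0.192°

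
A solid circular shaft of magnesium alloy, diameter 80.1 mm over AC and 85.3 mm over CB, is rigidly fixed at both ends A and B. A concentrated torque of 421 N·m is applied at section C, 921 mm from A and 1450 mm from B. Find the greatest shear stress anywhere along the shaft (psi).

333 psi

Compatibility: T_A·a/J_AC = T_B·b/J_CB with T_A + T_B = T₀.
J_AC = 4.04×10^-6 m⁴, J_CB = 5.20×10^-6 m⁴, so T_A = T₀·(J_AC/a)/((J_AC/a)+(J_CB/b)) = 231.7 N·m, T_B = 189.3 N·m.
τ in each portion: τ_AC = 2.30×10^6 Pa, τ_CB = 1.55×10^6 Pa; maximum is in AC.
τ_max = T_AC·r/J = 231.7·0.0400/4.04×10^-6 = 2.296×10^6 Pa.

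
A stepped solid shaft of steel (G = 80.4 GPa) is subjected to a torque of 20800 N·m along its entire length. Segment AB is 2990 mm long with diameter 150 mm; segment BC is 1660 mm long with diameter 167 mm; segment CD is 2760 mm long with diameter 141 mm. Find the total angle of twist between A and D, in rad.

0.0396 rad

J_AB = π(0.150)⁴/32 = 4.97×10^-5 m⁴; J_BC = π(0.167)⁴/32 = 7.64×10^-5 m⁴; J_CD = π(0.141)⁴/32 = 3.88×10^-5 m⁴.
θ = (T/G)·Σ L_i/J_i = (20800/80.4×10⁹)·(2.99/4.97×10^-5 + 1.66/7.64×10^-5 + 2.76/3.88×10^-5) = 0.03959 rad.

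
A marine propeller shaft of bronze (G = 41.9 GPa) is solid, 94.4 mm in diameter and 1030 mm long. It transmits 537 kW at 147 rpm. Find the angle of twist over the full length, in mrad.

ω = 2π·147/60 = 15.39 rad/s, so T = P/ω = 537×10³ / 15.39 = 34880 N·m.
J = πd⁴/32 = π(0.0944)⁴/32 = 7.796×10^-6 m⁴.
θ = T·L/(G·J) = 34880 × 1.03 / (41.9×10⁹ × 7.796×10^-6) = 0.1100 rad.

110 mrad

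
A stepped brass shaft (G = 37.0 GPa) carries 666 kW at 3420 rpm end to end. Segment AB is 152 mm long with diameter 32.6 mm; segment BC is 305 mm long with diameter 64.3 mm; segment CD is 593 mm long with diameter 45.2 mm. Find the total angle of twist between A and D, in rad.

0.151 rad

ω = 2π·3420/60 = 358.1 rad/s, so T = P/ω = 666×10³ / 358.1 = 1860 N·m.
J_AB = π(0.0326)⁴/32 = 1.11×10^-7 m⁴; J_BC = π(0.0643)⁴/32 = 1.68×10^-6 m⁴; J_CD = π(0.0452)⁴/32 = 4.10×10^-7 m⁴.
θ = (T/G)·Σ L_i/J_i = (1860/37.0×10⁹)·(0.152/1.11×10^-7 + 0.305/1.68×10^-6 + 0.593/4.10×10^-7) = 0.1508 rad.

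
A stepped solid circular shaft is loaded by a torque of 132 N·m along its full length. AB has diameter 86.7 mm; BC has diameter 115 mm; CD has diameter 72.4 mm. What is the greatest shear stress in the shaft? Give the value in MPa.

1.77 MPa

Under the same torque, τ_max = 16T/(πd³) is largest where d is smallest — segment CD (d = 72.4 mm).
τ_max = 16·132.0/(π·(0.0724)³) = 1.771×10^6 Pa.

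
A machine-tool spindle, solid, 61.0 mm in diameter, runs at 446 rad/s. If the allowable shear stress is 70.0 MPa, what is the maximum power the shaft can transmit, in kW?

J = πd⁴/32 = π(0.0610)⁴/32 = 1.359×10^-6 m⁴.
T_max = τ_allow·J/r = 7.00×10^7 × 1.359×10^-6 / 0.0305 = 3120 N·m.
ω = 446 rad/s, so P_max = T_max·ω = 1.391×10^6 W.

1390 kW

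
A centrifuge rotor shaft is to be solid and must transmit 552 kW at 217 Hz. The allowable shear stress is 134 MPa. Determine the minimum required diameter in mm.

24.9 mm

ω = 2π·217 = 1363 rad/s, so T = P/ω = 552×10³ / 1363 = 404.9 N·m.
For a solid shaft τ_max = 16T/(πd³), so d = (16T/(π τ_allow))^(1/3) = (16·404.9/(π·1.34×10^8))^(1/3) = 0.02487 m.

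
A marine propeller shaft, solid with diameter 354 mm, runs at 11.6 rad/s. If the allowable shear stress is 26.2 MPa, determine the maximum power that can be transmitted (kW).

J = πd⁴/32 = π(0.354)⁴/32 = 1.542×10^-3 m⁴.
T_max = τ_allow·J/r = 2.62×10^7 × 1.542×10^-3 / 0.177 = 228200 N·m.
ω = 11.6 rad/s, so P_max = T_max·ω = 2.647×10^6 W.

2650 kW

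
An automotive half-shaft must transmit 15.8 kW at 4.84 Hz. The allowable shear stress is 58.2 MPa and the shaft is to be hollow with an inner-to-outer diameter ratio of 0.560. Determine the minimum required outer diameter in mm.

36.9 mm

ω = 2π·4.84 = 30.41 rad/s, so T = P/ω = 15.8×10³ / 30.41 = 519.6 N·m.
For a hollow shaft with d_i/d_o = 0.560: τ_max = 16T/(π d_o³ (1−k⁴)), so d_o = [16T/(π τ_allow (1−k⁴))]^(1/3) = [16·519.6/(π·5.82×10^7·0.9017)]^(1/3) = 0.03694 m.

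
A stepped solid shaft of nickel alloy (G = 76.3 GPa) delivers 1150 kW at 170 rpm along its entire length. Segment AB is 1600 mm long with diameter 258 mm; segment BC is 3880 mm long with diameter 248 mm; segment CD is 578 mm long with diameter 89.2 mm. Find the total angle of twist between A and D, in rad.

ω = 2π·170/60 = 17.80 rad/s, so T = P/ω = 1150×10³ / 17.80 = 64600 N·m.
J_AB = π(0.258)⁴/32 = 4.35×10^-4 m⁴; J_BC = π(0.248)⁴/32 = 3.71×10^-4 m⁴; J_CD = π(0.0892)⁴/32 = 6.22×10^-6 m⁴.
θ = (T/G)·Σ L_i/J_i = (64600/76.3×10⁹)·(1.60/4.35×10^-4 + 3.88/3.71×10^-4 + 0.578/6.22×10^-6) = 0.09069 rad.

0.0907 rad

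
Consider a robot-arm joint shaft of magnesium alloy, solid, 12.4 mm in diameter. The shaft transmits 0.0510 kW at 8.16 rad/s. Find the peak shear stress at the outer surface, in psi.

ω = 8.16 rad/s, so T = P/ω = 0.0510×10³ / 8.160 = 6.250 N·m.
J = πd⁴/32 = π(0.0124)⁴/32 = 2.321×10^-9 m⁴.
τ_max = T·r/J = 6.250 × 0.00620 / 2.321×10^-9 = 1.669×10^7 Pa.

2420 psi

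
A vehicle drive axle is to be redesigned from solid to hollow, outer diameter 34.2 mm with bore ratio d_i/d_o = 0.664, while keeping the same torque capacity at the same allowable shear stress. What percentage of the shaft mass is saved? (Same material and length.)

35.4 %

Equal τ_max and T ⇒ the solid shaft needs d_s³ = d_o³(1−k⁴), so d_s = 34.2·(1−0.664⁴)^(1/3) = 31.82 mm.
Area ratio A_h/A_s = d_o²(1−k²)/d_s² = (1−k²)/(1−k⁴)^(2/3) = 0.6458.
Mass saving = 1 − 0.6458 = 35.4 %.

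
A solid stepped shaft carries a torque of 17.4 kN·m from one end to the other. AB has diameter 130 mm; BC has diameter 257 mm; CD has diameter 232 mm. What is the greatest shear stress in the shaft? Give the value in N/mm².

40.3 N/mm²

Under the same torque, τ_max = 16T/(πd³) is largest where d is smallest — segment AB (d = 130 mm).
τ_max = 16·17400/(π·(0.130)³) = 4.034×10^7 Pa.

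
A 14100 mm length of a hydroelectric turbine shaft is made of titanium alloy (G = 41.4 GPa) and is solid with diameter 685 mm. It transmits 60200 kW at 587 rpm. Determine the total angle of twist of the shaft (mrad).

ω = 2π·587/60 = 61.47 rad/s, so T = P/ω = 60200×10³ / 61.47 = 979300 N·m.
J = πd⁴/32 = π(0.685)⁴/32 = 0.02162 m⁴.
θ = T·L/(G·J) = 979300 × 14.1 / (41.4×10⁹ × 0.02162) = 0.01543 rad.

15.4 mrad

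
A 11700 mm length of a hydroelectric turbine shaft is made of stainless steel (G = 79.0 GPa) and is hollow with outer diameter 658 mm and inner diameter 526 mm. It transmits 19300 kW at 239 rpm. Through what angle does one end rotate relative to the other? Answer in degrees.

0.601°

ω = 2π·239/60 = 25.03 rad/s, so T = P/ω = 19300×10³ / 25.03 = 771100 N·m.
J = π(d_o⁴ − d_i⁴)/32 = π(0.658⁴ − 0.526⁴)/32 = 0.01089 m⁴.
θ = T·L/(G·J) = 771100 × 11.7 / (79.0×10⁹ × 0.01089) = 0.01049 rad.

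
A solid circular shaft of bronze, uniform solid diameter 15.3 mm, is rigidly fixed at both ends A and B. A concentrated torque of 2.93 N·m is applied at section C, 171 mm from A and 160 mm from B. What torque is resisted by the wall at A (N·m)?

1.42 N·m

With uniform GJ and both ends fixed, compatibility θ_AC = θ_CB gives T_A·a = T_B·b, together with T_A + T_B = T₀.
T_A = T₀·b/(a+b) = 2.930·160/331.0 = 1.416 N·m; T_B = 1.514 N·m.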